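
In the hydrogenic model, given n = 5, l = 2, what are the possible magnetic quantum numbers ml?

ml takes every integer from −l to +l. With l = 2 that gives the 5 values -2, -1, 0, 1, 2.

-2, -1, 0, 1, 2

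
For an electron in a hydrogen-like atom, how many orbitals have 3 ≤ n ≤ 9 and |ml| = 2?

56

For each n in the range, tally the orbitals obeying |ml| = 2:
n=3 → 2; n=4 → 4; n=5 → 6; n=6 → 8; n=7 → 10; n=8 → 12; n=9 → 14.
Total orbitals: 2 + 4 + 6 + 8 + 10 + 12 + 14 = 56.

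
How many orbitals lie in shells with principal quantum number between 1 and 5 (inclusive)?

55

Shell n has n² orbitals: 1²=1 + 2²=4 + 3²=9 + 4²=16 + 5²=25 = 55 orbitals.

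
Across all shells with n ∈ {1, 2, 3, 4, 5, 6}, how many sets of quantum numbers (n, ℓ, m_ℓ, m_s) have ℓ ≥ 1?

170

For each n in the range, tally the orbitals obeying ℓ ≥ 1:
n=2 → 3; n=3 → 8; n=4 → 15; n=5 → 24; n=6 → 35.
Orbitals: 3 + 8 + 15 + 24 + 35 = 85. Including both spin states (m_s = ±1/2) gives 2 × 85 = 170 states.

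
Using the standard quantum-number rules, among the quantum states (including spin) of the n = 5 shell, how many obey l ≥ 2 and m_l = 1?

6

With n = 5 the allowed l are 0, 1, …, 4.
Orbitals with l ≥ 2 and m_l = 1, by l: l=2 → 1; l=3 → 1; l=4 → 1.
Orbitals: 1 + 1 + 1 = 3. Each orbital carries two spin states, so 3 × 2 = 6 states.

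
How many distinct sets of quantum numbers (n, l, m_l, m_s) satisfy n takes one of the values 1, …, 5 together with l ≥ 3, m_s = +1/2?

For each n in the range, tally the orbitals obeying l ≥ 3:
n=4 → 7; n=5 → 16.
Orbitals: 7 + 16 = 23. With m_s fixed to +1/2 there is one state per orbital, so 23 states.

23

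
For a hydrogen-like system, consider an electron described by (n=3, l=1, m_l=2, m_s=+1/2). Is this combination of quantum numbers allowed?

Not allowed

The magnetic quantum number must satisfy −l ≤ m_l ≤ l. With l = 1, m_l can only be -1, 0, 1, so m_l = 2 is forbidden.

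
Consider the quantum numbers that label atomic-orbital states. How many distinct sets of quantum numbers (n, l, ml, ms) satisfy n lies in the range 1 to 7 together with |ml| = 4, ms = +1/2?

12

Per-shell orbital counts meeting the constraint:
n=5 → 2; n=6 → 4; n=7 → 6.
Orbitals: 2 + 4 + 6 = 12. With ms fixed to +1/2 there is one state per orbital, so 12 states.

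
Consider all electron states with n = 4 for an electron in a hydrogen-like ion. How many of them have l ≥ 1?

30

The n = 4 shell has l = 0 through 3; check each.
Contributions: l=1 → 3; l=2 → 5; l=3 → 7.
Orbitals: 3 + 5 + 7 = 15. Each orbital carries two spin states, so 15 × 2 = 30 states.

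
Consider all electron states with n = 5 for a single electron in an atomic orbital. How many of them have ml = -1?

8

With n = 5 the allowed l are 0, 1, …, 4.
The (l, ml) pairs meeting ml = -1 give: l=1 → 1; l=2 → 1; l=3 → 1; l=4 → 1.
Orbitals: 1 + 1 + 1 + 1 = 4. Each orbital carries two spin states, so 4 × 2 = 8 states.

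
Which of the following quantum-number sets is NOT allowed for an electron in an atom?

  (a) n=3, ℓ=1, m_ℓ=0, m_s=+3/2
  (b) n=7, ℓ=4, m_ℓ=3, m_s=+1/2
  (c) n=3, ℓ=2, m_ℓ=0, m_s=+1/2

(a)

(a) has m_s = +3/2, but an electron's spin must be ±1/2.
The remaining sets (b), (c) satisfy all four rules.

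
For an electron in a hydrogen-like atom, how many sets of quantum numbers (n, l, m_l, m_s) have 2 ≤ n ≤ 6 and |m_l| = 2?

Per-shell orbital counts meeting the constraint:
n=3 → 2; n=4 → 4; n=5 → 6; n=6 → 8.
Orbitals: 2 + 4 + 6 + 8 = 20. Including both spin states (m_s = ±1/2) gives 2 × 20 = 40 states.

40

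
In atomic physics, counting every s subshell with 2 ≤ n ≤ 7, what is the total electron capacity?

An s subshell (l = 0) exists for every n ≥ 1, so shells n = 2, 3, 4, 5, 6, 7 each contribute one — 6 subshells.
Since each s subshell holds 2(2·0+1) = 2 electrons, the total is 6 × 2 = 12.

12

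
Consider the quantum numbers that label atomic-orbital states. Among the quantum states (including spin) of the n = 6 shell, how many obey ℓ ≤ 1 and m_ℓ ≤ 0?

6

For n = 6, ℓ ranges over 0 … 5.
Orbitals with ℓ ≤ 1 and m_ℓ ≤ 0, by ℓ: ℓ=0 → 1; ℓ=1 → 2.
Orbitals: 1 + 2 = 3. Each orbital carries two spin states, so 3 × 2 = 6 states.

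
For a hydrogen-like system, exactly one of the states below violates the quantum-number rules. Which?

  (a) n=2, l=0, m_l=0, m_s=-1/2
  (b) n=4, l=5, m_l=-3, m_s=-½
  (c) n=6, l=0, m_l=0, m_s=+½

(b)

(b) has l = 5 ≥ n = 4, violating 0 ≤ l ≤ n−1.
The remaining sets (a), (c) satisfy all four rules.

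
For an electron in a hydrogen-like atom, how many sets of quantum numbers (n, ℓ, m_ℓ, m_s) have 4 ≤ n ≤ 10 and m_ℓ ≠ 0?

644

Treat each shell separately and count matching orbitals:
n=4 → 12; n=5 → 20; n=6 → 30; n=7 → 42; n=8 → 56; n=9 → 72; n=10 → 90.
Orbitals: 12 + 20 + 30 + 42 + 56 + 72 + 90 = 322. Including both spin states (m_s = ±1/2) gives 2 × 322 = 644 states.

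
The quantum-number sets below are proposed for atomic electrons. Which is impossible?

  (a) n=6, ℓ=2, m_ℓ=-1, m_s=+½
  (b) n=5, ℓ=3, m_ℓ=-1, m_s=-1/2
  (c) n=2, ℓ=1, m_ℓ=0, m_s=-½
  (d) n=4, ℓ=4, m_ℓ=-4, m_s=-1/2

(d)

(d) has ℓ = 4 ≥ n = 4, violating 0 ≤ ℓ ≤ n−1.
The remaining sets (a), (b), (c) satisfy all four rules.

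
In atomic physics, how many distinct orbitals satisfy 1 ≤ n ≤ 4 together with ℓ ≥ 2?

Per-shell orbital counts meeting the constraint:
n=3 → 5; n=4 → 12.
Total orbitals: 5 + 12 = 17.

17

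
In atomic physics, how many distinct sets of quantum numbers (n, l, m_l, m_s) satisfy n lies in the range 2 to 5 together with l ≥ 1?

100

For each n in the range, tally the orbitals obeying l ≥ 1:
n=2 → 3; n=3 → 8; n=4 → 15; n=5 → 24.
Orbitals: 3 + 8 + 15 + 24 = 50. Including both spin states (m_s = ±1/2) gives 2 × 50 = 100 states.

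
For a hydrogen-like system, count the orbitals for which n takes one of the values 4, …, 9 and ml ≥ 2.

83

Go shell by shell, enumerating (l, ml) with ml ≥ 2:
n=4 → 3; n=5 → 6; n=6 → 10; n=7 → 15; n=8 → 21; n=9 → 28.
Total orbitals: 3 + 6 + 10 + 15 + 21 + 28 = 83.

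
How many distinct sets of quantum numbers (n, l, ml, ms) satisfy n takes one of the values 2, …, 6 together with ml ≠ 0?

For each n in the range, tally the orbitals obeying ml ≠ 0:
n=2 → 2; n=3 → 6; n=4 → 12; n=5 → 20; n=6 → 30.
Orbitals: 2 + 6 + 12 + 20 + 30 = 70. Including both spin states (ms = ±1/2) gives 2 × 70 = 140 states.

140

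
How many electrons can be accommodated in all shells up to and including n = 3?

28

Total orbitals = 1² + 2² + 3² = 14. Doubling for spin gives 28 electrons.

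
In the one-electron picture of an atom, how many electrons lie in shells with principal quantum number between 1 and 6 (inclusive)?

Shell n has n² orbitals: 1²=1 + 2²=4 + 3²=9 + 4²=16 + 5²=25 + 6²=36 = 91 orbitals.
Two spin states per orbital: 2 × 91 = 182 electrons.

182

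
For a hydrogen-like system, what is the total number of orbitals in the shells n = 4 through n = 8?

Shell n has n² orbitals: 4²=16 + 5²=25 + 6²=36 + 7²=49 + 8²=64 = 190 orbitals.

190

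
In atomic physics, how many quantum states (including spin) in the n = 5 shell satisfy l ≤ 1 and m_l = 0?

For n = 5, l ranges over 0 … 4.
The (l, m_l) pairs meeting l ≤ 1 and m_l = 0 give: l=0 → 1; l=1 → 1.
Orbitals: 1 + 1 = 2. Each orbital carries two spin states, so 2 × 2 = 4 states.

4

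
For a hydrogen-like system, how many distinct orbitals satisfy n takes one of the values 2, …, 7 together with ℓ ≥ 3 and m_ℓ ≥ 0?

50

Per-shell orbital counts meeting the constraint:
n=4 → 4; n=5 → 9; n=6 → 15; n=7 → 22.
Total orbitals: 4 + 9 + 15 + 22 = 50.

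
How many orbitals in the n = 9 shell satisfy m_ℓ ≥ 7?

3

Go through ℓ = 0, …, 8 (the values permitted for n = 9).
Per ℓ-value: ℓ=7 → 1; ℓ=8 → 2.
Total orbitals: 1 + 2 = 3.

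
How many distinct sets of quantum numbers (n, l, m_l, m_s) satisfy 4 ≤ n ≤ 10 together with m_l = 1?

84

Work shell by shell — for each n, count the (l, m_l) pairs that satisfy m_l = 1:
n=4 → 3; n=5 → 4; n=6 → 5; n=7 → 6; n=8 → 7; n=9 → 8; n=10 → 9.
Orbitals: 3 + 4 + 5 + 6 + 7 + 8 + 9 = 42. Including both spin states (m_s = ±1/2) gives 2 × 42 = 84 states.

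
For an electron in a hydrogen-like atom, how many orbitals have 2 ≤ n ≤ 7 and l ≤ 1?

24

Per-shell orbital counts meeting the constraint:
n=2 → 4; n=3 → 4; n=4 → 4; n=5 → 4; n=6 → 4; n=7 → 4.
Total orbitals: 4 + 4 + 4 + 4 + 4 + 4 = 24.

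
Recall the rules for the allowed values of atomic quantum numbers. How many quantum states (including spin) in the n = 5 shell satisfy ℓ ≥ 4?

Go through ℓ = 0, …, 4 (the values permitted for n = 5).
Contributions: ℓ=4 → 9.
Orbitals: 9. Each orbital carries two spin states, so 9 × 2 = 18 states.

18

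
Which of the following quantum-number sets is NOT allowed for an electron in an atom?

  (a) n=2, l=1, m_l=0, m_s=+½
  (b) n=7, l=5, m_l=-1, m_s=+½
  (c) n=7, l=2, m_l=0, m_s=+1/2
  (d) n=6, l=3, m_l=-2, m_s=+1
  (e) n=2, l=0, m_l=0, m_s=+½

(d)

(d) has m_s = +1, but an electron's spin must be ±1/2.
The remaining sets (a), (b), (c), (e) satisfy all four rules.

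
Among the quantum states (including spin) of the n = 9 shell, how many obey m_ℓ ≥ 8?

With n = 9 the allowed ℓ are 0, 1, …, 8.
Per ℓ-value: ℓ=8 → 1.
Orbitals: 1. Each orbital carries two spin states, so 1 × 2 = 2 states.

2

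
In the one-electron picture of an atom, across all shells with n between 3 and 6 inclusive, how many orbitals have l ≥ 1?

Work shell by shell — for each n, count the (l, ml) pairs that satisfy l ≥ 1:
n=3 → 8; n=4 → 15; n=5 → 24; n=6 → 35.
Total orbitals: 8 + 15 + 24 + 35 = 82.

82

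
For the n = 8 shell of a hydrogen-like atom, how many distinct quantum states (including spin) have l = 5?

With n = 8 the allowed l are 0, 1, …, 7.
Per l-value: l=5 → 11.
Orbitals: 11. Each orbital carries two spin states, so 11 × 2 = 22 states.

22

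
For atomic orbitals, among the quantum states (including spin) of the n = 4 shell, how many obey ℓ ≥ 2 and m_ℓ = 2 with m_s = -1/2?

2

Go through ℓ = 0, …, 3 (the values permitted for n = 4).
Contributions: ℓ=2 → 1; ℓ=3 → 1.
Orbitals: 1 + 1 = 2. With m_s fixed to a single value there is one state per orbital, giving 2 states.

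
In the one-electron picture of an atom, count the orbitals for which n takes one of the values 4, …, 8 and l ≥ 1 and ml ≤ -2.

55

Per-shell orbital counts meeting the constraint:
n=4 → 3; n=5 → 6; n=6 → 10; n=7 → 15; n=8 → 21.
Total orbitals: 3 + 6 + 10 + 15 + 21 = 55.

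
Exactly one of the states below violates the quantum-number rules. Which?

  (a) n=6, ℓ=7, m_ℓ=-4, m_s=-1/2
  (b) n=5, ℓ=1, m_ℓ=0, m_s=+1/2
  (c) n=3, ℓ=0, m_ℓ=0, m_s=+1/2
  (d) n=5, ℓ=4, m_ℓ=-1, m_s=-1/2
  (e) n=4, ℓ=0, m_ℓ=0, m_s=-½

(a)

(a) has ℓ = 7 ≥ n = 6, violating 0 ≤ ℓ ≤ n−1.
The remaining sets (b), (c), (d), (e) satisfy all four rules.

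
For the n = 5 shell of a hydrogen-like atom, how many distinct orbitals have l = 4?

Go through l = 0, …, 4 (the values permitted for n = 5).
The (l, ml) pairs meeting l = 4 give: l=4 → 9.
Total orbitals: 9.

9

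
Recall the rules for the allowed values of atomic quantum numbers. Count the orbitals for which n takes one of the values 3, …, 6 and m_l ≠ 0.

Go shell by shell, enumerating (l, m_l) with m_l ≠ 0:
n=3 → 6; n=4 → 12; n=5 → 20; n=6 → 30.
Total orbitals: 6 + 12 + 20 + 30 = 68.

68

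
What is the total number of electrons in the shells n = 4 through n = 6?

Shell n has n² orbitals: 4²=16 + 5²=25 + 6²=36 = 77 orbitals.
Two spin states per orbital: 2 × 77 = 154 electrons.

154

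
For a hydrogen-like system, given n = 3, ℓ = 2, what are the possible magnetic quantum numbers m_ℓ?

-2, -1, 0, 1, 2

m_ℓ takes every integer from −ℓ to +ℓ. With ℓ = 2 that gives the 5 values -2, -1, 0, 1, 2.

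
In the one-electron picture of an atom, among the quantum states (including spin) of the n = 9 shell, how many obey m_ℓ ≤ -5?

The n = 9 shell has ℓ = 0 through 8; check each.
The (ℓ, m_ℓ) pairs meeting m_ℓ ≤ -5 give: ℓ=5 → 1; ℓ=6 → 2; ℓ=7 → 3; ℓ=8 → 4.
Orbitals: 1 + 2 + 3 + 4 = 10. Each orbital carries two spin states, so 10 × 2 = 20 states.

20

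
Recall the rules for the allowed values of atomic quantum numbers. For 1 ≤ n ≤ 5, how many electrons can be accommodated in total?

110

Total orbitals = 1² + 2² + 3² + 4² + 5² = 55. Doubling for spin gives 110 electrons.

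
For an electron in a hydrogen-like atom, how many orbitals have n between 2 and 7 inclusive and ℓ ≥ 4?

62

Count contributing orbitals for each principal shell:
n=5 → 9; n=6 → 20; n=7 → 33.
Total orbitals: 9 + 20 + 33 = 62.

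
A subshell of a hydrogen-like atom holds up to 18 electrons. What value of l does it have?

2(2l+1) = 18 ⇒ 2l+1 = 9 ⇒ l = 4.

l = 4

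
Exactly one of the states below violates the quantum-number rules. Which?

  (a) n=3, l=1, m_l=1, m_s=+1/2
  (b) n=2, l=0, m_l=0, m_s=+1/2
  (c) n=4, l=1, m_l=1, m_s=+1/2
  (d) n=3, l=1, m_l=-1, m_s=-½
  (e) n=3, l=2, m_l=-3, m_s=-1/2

(e) has |m_l| = 3 > l = 2, violating −l ≤ m_l ≤ l.
The remaining sets (a), (b), (c), (d) satisfy all four rules.

(e)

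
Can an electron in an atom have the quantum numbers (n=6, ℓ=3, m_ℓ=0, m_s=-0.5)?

n = 6 is a positive integer. ℓ = 3 satisfies 0 ≤ ℓ ≤ n−1 = 5. m_ℓ = 0 lies in the range −ℓ … +ℓ (here −3 … 3). m_s = -1/2 is one of ±1/2.
All four constraints are satisfied.

Valid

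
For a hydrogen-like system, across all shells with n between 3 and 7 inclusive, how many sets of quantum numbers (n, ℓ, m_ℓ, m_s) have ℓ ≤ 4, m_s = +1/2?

For each n in the range, tally the orbitals obeying ℓ ≤ 4:
n=3 → 9; n=4 → 16; n=5 → 25; n=6 → 25; n=7 → 25.
Orbitals: 9 + 16 + 25 + 25 + 25 = 100. With m_s fixed to +1/2 there is one state per orbital, so 100 states.

100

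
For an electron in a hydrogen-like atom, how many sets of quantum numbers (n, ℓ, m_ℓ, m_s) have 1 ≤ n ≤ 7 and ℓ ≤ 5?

Go shell by shell, enumerating (ℓ, m_ℓ) with ℓ ≤ 5:
n=1 → 1; n=2 → 4; n=3 → 9; n=4 → 16; n=5 → 25; n=6 → 36; n=7 → 36.
Orbitals: 1 + 4 + 9 + 16 + 25 + 36 + 36 = 127. Including both spin states (m_s = ±1/2) gives 2 × 127 = 254 states.

254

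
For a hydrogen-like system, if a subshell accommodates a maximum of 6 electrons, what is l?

2(2l+1) = 6 ⇒ 2l+1 = 3 ⇒ l = 1.

l = 1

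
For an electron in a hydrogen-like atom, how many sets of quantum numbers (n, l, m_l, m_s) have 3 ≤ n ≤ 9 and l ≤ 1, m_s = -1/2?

28

Per-shell orbital counts meeting the constraint:
n=3 → 4; n=4 → 4; n=5 → 4; n=6 → 4; n=7 → 4; n=8 → 4; n=9 → 4.
Orbitals: 4 + 4 + 4 + 4 + 4 + 4 + 4 = 28. With m_s fixed to -1/2 there is one state per orbital, so 28 states.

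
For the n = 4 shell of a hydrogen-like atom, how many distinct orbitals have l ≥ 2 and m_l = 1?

The (l, m_l) pairs meeting l ≥ 2 and m_l = 1 give: l=2 → 1; l=3 → 1.
Total orbitals: 1 + 1 = 2.

2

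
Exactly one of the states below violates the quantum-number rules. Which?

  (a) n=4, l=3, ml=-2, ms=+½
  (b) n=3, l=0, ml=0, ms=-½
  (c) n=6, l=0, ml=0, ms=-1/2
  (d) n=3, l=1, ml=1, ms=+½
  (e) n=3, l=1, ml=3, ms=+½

(e)

(e) has |ml| = 3 > l = 1, violating −l ≤ ml ≤ l.
The remaining sets (a), (b), (c), (d) satisfy all four rules.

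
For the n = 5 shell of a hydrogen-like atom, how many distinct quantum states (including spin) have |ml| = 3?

With n = 5 the allowed l are 0, 1, …, 4.
The (l, ml) pairs meeting |ml| = 3 give: l=3 → 2; l=4 → 2.
Orbitals: 2 + 2 = 4. Each orbital carries two spin states, so 4 × 2 = 8 states.

8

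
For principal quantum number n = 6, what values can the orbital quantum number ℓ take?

0, 1, 2, 3, 4, 5

ℓ is an integer with 0 ≤ ℓ ≤ n−1, so for n = 6: ℓ = 0, 1, 2, 3, 4, 5.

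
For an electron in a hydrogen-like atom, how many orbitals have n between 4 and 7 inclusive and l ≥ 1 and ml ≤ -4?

10

Treat each shell separately and count matching orbitals:
n=5 → 1; n=6 → 3; n=7 → 6.
Total orbitals: 1 + 3 + 6 = 10.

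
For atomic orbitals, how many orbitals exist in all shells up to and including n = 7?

140

Total orbitals = 1² + 2² + 3² + 4² + 5² + 6² + 7² = 140.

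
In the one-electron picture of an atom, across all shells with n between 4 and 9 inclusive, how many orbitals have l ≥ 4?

175

Go shell by shell, enumerating (l, m_l) with l ≥ 4:
n=5 → 9; n=6 → 20; n=7 → 33; n=8 → 48; n=9 → 65.
Total orbitals: 9 + 20 + 33 + 48 + 65 = 175.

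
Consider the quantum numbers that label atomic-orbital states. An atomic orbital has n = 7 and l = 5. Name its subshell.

7h

l = 5 corresponds to the letter 'h', so the subshell is 7h.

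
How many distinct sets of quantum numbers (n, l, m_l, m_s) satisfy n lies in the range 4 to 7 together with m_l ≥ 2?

68

Count contributing orbitals for each principal shell:
n=4 → 3; n=5 → 6; n=6 → 10; n=7 → 15.
Orbitals: 3 + 6 + 10 + 15 = 34. Including both spin states (m_s = ±1/2) gives 2 × 34 = 68 states.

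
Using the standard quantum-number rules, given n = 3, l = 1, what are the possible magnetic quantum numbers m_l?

m_l takes every integer from −l to +l. With l = 1 that gives the 3 values -1, 0, 1.

-1, 0, 1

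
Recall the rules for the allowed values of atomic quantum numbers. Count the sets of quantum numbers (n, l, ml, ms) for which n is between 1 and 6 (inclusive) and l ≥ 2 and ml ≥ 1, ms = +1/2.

30

Count contributing orbitals for each principal shell:
n=3 → 2; n=4 → 5; n=5 → 9; n=6 → 14.
Orbitals: 2 + 5 + 9 + 14 = 30. With ms fixed to +1/2 there is one state per orbital, so 30 states.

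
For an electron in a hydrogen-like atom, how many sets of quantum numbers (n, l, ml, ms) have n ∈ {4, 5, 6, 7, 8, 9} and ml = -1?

For each n in the range, tally the orbitals obeying ml = -1:
n=4 → 3; n=5 → 4; n=6 → 5; n=7 → 6; n=8 → 7; n=9 → 8.
Orbitals: 3 + 4 + 5 + 6 + 7 + 8 = 33. Including both spin states (ms = ±1/2) gives 2 × 33 = 66 states.

66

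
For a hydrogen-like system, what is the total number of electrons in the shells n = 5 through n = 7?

Shell n has n² orbitals: 5²=25 + 6²=36 + 7²=49 = 110 orbitals.
Two spin states per orbital: 2 × 110 = 220 electrons.

220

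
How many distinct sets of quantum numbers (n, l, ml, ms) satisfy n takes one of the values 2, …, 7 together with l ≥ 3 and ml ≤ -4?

20

Treat each shell separately and count matching orbitals:
n=5 → 1; n=6 → 3; n=7 → 6.
Orbitals: 1 + 3 + 6 = 10. Including both spin states (ms = ±1/2) gives 2 × 10 = 20 states.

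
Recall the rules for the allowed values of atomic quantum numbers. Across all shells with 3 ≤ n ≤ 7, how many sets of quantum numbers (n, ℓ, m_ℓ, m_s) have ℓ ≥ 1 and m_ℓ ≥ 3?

40

For each n in the range, tally the orbitals obeying ℓ ≥ 1 and m_ℓ ≥ 3:
n=4 → 1; n=5 → 3; n=6 → 6; n=7 → 10.
Orbitals: 1 + 3 + 6 + 10 = 20. Including both spin states (m_s = ±1/2) gives 2 × 20 = 40 states.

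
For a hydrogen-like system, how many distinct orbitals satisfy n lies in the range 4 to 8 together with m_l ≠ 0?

160

For each n in the range, tally the orbitals obeying m_l ≠ 0:
n=4 → 12; n=5 → 20; n=6 → 30; n=7 → 42; n=8 → 56.
Total orbitals: 12 + 20 + 30 + 42 + 56 = 160.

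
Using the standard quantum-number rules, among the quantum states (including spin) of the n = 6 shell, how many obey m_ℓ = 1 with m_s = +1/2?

The (ℓ, m_ℓ) pairs meeting m_ℓ = 1 give: ℓ=1 → 1; ℓ=2 → 1; ℓ=3 → 1; ℓ=4 → 1; ℓ=5 → 1.
Orbitals: 1 + 1 + 1 + 1 + 1 = 5. With m_s fixed to a single value there is one state per orbital, giving 5 states.

5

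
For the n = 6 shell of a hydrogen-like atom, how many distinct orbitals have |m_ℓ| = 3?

The n = 6 shell has ℓ = 0 through 5; check each.
Orbitals with |m_ℓ| = 3, by ℓ: ℓ=3 → 2; ℓ=4 → 2; ℓ=5 → 2.
Total orbitals: 2 + 2 + 2 = 6.

6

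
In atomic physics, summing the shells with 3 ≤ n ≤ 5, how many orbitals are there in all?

50

Shell n has n² orbitals: 3²=9 + 4²=16 + 5²=25 = 50 orbitals.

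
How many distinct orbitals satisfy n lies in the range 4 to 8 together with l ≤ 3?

Count contributing orbitals for each principal shell:
n=4 → 16; n=5 → 16; n=6 → 16; n=7 → 16; n=8 → 16.
Total orbitals: 16 + 16 + 16 + 16 + 16 = 80.

80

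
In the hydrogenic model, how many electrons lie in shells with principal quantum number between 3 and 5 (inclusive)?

100

Shell n has n² orbitals: 3²=9 + 4²=16 + 5²=25 = 50 orbitals.
Two spin states per orbital: 2 × 50 = 100 electrons.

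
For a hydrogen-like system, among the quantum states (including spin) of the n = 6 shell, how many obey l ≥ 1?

70

The n = 6 shell has l = 0 through 5; check each.
Per l-value: l=1 → 3; l=2 → 5; l=3 → 7; l=4 → 9; l=5 → 11.
Orbitals: 3 + 5 + 7 + 9 + 11 = 35. Each orbital carries two spin states, so 35 × 2 = 70 states.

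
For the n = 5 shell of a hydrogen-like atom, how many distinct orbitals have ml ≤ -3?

With n = 5 the allowed l are 0, 1, …, 4.
Per l-value: l=3 → 1; l=4 → 2.
Total orbitals: 1 + 2 = 3.

3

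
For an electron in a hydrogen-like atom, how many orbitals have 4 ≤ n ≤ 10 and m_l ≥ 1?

161

Count contributing orbitals for each principal shell:
n=4 → 6; n=5 → 10; n=6 → 15; n=7 → 21; n=8 → 28; n=9 → 36; n=10 → 45.
Total orbitals: 6 + 10 + 15 + 21 + 28 + 36 + 45 = 161.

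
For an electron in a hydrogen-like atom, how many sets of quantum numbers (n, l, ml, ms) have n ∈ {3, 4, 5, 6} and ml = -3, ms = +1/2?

Go shell by shell, enumerating (l, ml) with ml = -3:
n=4 → 1; n=5 → 2; n=6 → 3.
Orbitals: 1 + 2 + 3 = 6. With ms fixed to +1/2 there is one state per orbital, so 6 states.

6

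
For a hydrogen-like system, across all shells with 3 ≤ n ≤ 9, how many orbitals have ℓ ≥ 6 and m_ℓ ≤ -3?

28

Treat each shell separately and count matching orbitals:
n=7 → 4; n=8 → 9; n=9 → 15.
Total orbitals: 4 + 9 + 15 = 28.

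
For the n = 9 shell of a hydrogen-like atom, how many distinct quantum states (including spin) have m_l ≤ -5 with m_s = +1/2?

10

For n = 9, l ranges over 0 … 8.
The (l, m_l) pairs meeting m_l ≤ -5 give: l=5 → 1; l=6 → 2; l=7 → 3; l=8 → 4.
Orbitals: 1 + 2 + 3 + 4 = 10. With m_s fixed to a single value there is one state per orbital, giving 10 states.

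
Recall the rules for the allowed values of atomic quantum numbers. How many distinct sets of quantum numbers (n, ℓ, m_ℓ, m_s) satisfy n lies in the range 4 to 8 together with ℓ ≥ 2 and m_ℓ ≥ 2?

110

Work shell by shell — for each n, count the (ℓ, m_ℓ) pairs that satisfy ℓ ≥ 2 and m_ℓ ≥ 2:
n=4 → 3; n=5 → 6; n=6 → 10; n=7 → 15; n=8 → 21.
Orbitals: 3 + 6 + 10 + 15 + 21 = 55. Including both spin states (m_s = ±1/2) gives 2 × 55 = 110 states.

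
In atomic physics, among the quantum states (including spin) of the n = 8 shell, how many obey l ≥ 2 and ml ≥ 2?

The n = 8 shell has l = 0 through 7; check each.
Contributions: l=2 → 1; l=3 → 2; l=4 → 3; l=5 → 4; l=6 → 5; l=7 → 6.
Orbitals: 1 + 2 + 3 + 4 + 5 + 6 = 21. Each orbital carries two spin states, so 21 × 2 = 42 states.

42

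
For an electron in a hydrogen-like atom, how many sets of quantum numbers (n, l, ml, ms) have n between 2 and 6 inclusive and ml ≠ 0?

140

Work shell by shell — for each n, count the (l, ml) pairs that satisfy ml ≠ 0:
n=2 → 2; n=3 → 6; n=4 → 12; n=5 → 20; n=6 → 30.
Orbitals: 2 + 6 + 12 + 20 + 30 = 70. Including both spin states (ms = ±1/2) gives 2 × 70 = 140 states.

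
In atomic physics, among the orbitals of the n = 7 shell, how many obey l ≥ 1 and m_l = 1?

6

With n = 7 the allowed l are 0, 1, …, 6.
Orbitals with l ≥ 1 and m_l = 1, by l: l=1 → 1; l=2 → 1; l=3 → 1; l=4 → 1; l=5 → 1; l=6 → 1.
Total orbitals: 1 + 1 + 1 + 1 + 1 + 1 = 6.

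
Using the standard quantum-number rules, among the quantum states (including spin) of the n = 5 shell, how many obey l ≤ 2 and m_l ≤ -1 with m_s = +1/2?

Orbitals with l ≤ 2 and m_l ≤ -1, by l: l=1 → 1; l=2 → 2.
Orbitals: 1 + 2 = 3. With m_s fixed to a single value there is one state per orbital, giving 3 states.

3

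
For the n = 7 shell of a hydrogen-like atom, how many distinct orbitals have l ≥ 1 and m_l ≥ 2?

15

With n = 7 the allowed l are 0, 1, …, 6.
Contributions: l=2 → 1; l=3 → 2; l=4 → 3; l=5 → 4; l=6 → 5.
Total orbitals: 1 + 2 + 3 + 4 + 5 = 15.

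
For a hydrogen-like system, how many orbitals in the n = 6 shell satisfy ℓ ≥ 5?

11

Go through ℓ = 0, …, 5 (the values permitted for n = 6).
Contributions: ℓ=5 → 11.
Total orbitals: 11.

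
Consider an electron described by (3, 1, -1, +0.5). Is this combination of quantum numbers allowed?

n = 3 is a positive integer. l = 1 satisfies 0 ≤ l ≤ n−1 = 2. m_l = -1 lies in the range −l … +l (here −1 … 1). m_s = +1/2 is one of ±1/2.
All four constraints are satisfied.

Yes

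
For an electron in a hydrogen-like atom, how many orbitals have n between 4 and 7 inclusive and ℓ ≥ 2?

110

Go shell by shell, enumerating (ℓ, m_ℓ) with ℓ ≥ 2:
n=4 → 12; n=5 → 21; n=6 → 32; n=7 → 45.
Total orbitals: 12 + 21 + 32 + 45 = 110.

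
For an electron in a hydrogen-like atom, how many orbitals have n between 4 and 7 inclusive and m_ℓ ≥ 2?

34

Work shell by shell — for each n, count the (ℓ, m_ℓ) pairs that satisfy m_ℓ ≥ 2:
n=4 → 3; n=5 → 6; n=6 → 10; n=7 → 15.
Total orbitals: 3 + 6 + 10 + 15 = 34.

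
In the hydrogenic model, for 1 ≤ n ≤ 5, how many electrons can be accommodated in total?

110

Total orbitals = 1² + 2² + 3² + 4² + 5² = 55. Doubling for spin gives 110 electrons.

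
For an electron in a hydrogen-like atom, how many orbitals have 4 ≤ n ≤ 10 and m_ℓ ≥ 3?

84

Per-shell orbital counts meeting the constraint:
n=4 → 1; n=5 → 3; n=6 → 6; n=7 → 10; n=8 → 15; n=9 → 21; n=10 → 28.
Total orbitals: 1 + 3 + 6 + 10 + 15 + 21 + 28 = 84.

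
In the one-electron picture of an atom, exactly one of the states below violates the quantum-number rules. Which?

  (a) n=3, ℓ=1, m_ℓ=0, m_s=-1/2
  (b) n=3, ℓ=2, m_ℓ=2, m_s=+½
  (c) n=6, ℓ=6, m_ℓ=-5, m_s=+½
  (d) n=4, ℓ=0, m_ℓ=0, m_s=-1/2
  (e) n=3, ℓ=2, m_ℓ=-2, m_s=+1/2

(c) has ℓ = 6 ≥ n = 6, violating 0 ≤ ℓ ≤ n−1.
The remaining sets (a), (b), (d), (e) satisfy all four rules.

(c)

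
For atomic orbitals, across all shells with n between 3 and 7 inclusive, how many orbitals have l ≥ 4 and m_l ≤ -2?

Work shell by shell — for each n, count the (l, m_l) pairs that satisfy l ≥ 4 and m_l ≤ -2:
n=5 → 3; n=6 → 7; n=7 → 12.
Total orbitals: 3 + 7 + 12 = 22.

22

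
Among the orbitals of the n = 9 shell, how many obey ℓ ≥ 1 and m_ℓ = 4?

5

The n = 9 shell has ℓ = 0 through 8; check each.
Per ℓ-value: ℓ=4 → 1; ℓ=5 → 1; ℓ=6 → 1; ℓ=7 → 1; ℓ=8 → 1.
Total orbitals: 1 + 1 + 1 + 1 + 1 = 5.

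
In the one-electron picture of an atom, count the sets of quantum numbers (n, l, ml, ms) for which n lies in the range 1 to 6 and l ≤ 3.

124

Go shell by shell, enumerating (l, ml) with l ≤ 3:
n=1 → 1; n=2 → 4; n=3 → 9; n=4 → 16; n=5 → 16; n=6 → 16.
Orbitals: 1 + 4 + 9 + 16 + 16 + 16 = 62. Including both spin states (ms = ±1/2) gives 2 × 62 = 124 states.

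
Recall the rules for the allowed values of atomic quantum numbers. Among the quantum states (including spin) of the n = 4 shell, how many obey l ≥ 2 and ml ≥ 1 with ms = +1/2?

5

The n = 4 shell has l = 0 through 3; check each.
The (l, ml) pairs meeting l ≥ 2 and ml ≥ 1 give: l=2 → 2; l=3 → 3.
Orbitals: 2 + 3 = 5. With ms fixed to a single value there is one state per orbital, giving 5 states.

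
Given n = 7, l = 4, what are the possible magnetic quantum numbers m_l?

-4, -3, -2, -1, 0, 1, 2, 3, 4

m_l takes every integer from −l to +l. With l = 4 that gives the 9 values -4, -3, -2, -1, 0, 1, 2, 3, 4.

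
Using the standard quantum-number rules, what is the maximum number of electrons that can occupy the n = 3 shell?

18

A shell holds 2n² electrons: 2 × 3² = 2 × 9 = 18.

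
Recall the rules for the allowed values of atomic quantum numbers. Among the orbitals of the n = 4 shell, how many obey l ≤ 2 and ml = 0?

3

For n = 4, l ranges over 0 … 3.
Contributions: l=0 → 1; l=1 → 1; l=2 → 1.
Total orbitals: 1 + 1 + 1 = 3.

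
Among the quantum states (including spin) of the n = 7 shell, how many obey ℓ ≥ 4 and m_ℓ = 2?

Go through ℓ = 0, …, 6 (the values permitted for n = 7).
The (ℓ, m_ℓ) pairs meeting ℓ ≥ 4 and m_ℓ = 2 give: ℓ=4 → 1; ℓ=5 → 1; ℓ=6 → 1.
Orbitals: 1 + 1 + 1 = 3. Each orbital carries two spin states, so 3 × 2 = 6 states.

6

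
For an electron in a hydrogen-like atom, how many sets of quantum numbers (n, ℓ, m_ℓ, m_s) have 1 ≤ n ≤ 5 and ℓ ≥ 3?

46

Work shell by shell — for each n, count the (ℓ, m_ℓ) pairs that satisfy ℓ ≥ 3:
n=4 → 7; n=5 → 16.
Orbitals: 7 + 16 = 23. Including both spin states (m_s = ±1/2) gives 2 × 23 = 46 states.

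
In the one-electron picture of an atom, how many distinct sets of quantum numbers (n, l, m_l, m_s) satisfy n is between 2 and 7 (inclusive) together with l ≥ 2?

For each n in the range, tally the orbitals obeying l ≥ 2:
n=3 → 5; n=4 → 12; n=5 → 21; n=6 → 32; n=7 → 45.
Orbitals: 5 + 12 + 21 + 32 + 45 = 115. Including both spin states (m_s = ±1/2) gives 2 × 115 = 230 states.

230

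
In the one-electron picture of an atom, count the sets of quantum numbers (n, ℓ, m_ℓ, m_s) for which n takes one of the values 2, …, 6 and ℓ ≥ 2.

140

Count contributing orbitals for each principal shell:
n=3 → 5; n=4 → 12; n=5 → 21; n=6 → 32.
Orbitals: 5 + 12 + 21 + 32 = 70. Including both spin states (m_s = ±1/2) gives 2 × 70 = 140 states.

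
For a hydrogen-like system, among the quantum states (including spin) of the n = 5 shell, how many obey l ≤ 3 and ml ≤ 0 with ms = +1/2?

10

Go through l = 0, …, 4 (the values permitted for n = 5).
Contributions: l=0 → 1; l=1 → 2; l=2 → 3; l=3 → 4.
Orbitals: 1 + 2 + 3 + 4 = 10. With ms fixed to a single value there is one state per orbital, giving 10 states.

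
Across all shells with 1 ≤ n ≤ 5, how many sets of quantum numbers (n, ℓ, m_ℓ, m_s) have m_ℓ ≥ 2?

Treat each shell separately and count matching orbitals:
n=3 → 1; n=4 → 3; n=5 → 6.
Orbitals: 1 + 3 + 6 = 10. Including both spin states (m_s = ±1/2) gives 2 × 10 = 20 states.

20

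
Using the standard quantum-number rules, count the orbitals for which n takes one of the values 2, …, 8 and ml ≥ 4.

Per-shell orbital counts meeting the constraint:
n=5 → 1; n=6 → 3; n=7 → 6; n=8 → 10.
Total orbitals: 1 + 3 + 6 + 10 = 20.

20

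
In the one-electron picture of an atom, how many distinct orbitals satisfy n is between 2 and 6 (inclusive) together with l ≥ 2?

70

Per-shell orbital counts meeting the constraint:
n=3 → 5; n=4 → 12; n=5 → 21; n=6 → 32.
Total orbitals: 5 + 12 + 21 + 32 = 70.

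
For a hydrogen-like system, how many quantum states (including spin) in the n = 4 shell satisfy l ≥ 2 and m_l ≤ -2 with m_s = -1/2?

3

For n = 4, l ranges over 0 … 3.
Orbitals with l ≥ 2 and m_l ≤ -2, by l: l=2 → 1; l=3 → 2.
Orbitals: 1 + 2 = 3. With m_s fixed to a single value there is one state per orbital, giving 3 states.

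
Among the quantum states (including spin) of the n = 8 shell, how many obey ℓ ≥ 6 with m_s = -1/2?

28

With n = 8 the allowed ℓ are 0, 1, …, 7.
Contributions: ℓ=6 → 13; ℓ=7 → 15.
Orbitals: 13 + 15 = 28. With m_s fixed to a single value there is one state per orbital, giving 28 states.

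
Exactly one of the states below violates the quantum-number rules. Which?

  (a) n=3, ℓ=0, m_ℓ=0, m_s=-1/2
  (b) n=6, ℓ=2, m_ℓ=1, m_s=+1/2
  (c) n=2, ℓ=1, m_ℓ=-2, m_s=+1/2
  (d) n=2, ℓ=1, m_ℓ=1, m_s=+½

(c)

(c) has |m_ℓ| = 2 > ℓ = 1, violating −ℓ ≤ m_ℓ ≤ ℓ.
The remaining sets (a), (b), (d) satisfy all four rules.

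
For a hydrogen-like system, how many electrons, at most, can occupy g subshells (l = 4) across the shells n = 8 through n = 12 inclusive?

A g subshell (l = 4) exists for every n ≥ 5, so shells n = 8, 9, 10, 11, 12 each contribute one — 5 subshells.
Since each g subshell holds 2(2·4+1) = 18 electrons, the total is 5 × 18 = 90.

90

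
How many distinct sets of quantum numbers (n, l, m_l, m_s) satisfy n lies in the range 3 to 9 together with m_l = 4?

30

Per-shell orbital counts meeting the constraint:
n=5 → 1; n=6 → 2; n=7 → 3; n=8 → 4; n=9 → 5.
Orbitals: 1 + 2 + 3 + 4 + 5 = 15. Including both spin states (m_s = ±1/2) gives 2 × 15 = 30 states.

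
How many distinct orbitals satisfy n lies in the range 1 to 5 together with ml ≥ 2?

For each n in the range, tally the orbitals obeying ml ≥ 2:
n=3 → 1; n=4 → 3; n=5 → 6.
Total orbitals: 1 + 3 + 6 = 10.

10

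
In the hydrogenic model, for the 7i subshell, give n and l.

The leading integer gives n = 7; the letter 'i' means l = 6.

n = 7, l = 6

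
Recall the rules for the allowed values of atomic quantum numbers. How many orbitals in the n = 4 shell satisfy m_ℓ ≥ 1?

6

The (ℓ, m_ℓ) pairs meeting m_ℓ ≥ 1 give: ℓ=1 → 1; ℓ=2 → 2; ℓ=3 → 3.
Total orbitals: 1 + 2 + 3 = 6.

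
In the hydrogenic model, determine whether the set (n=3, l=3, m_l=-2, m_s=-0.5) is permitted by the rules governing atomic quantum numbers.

The orbital quantum number must satisfy 0 ≤ l ≤ n−1. With n = 3 the allowed l values are 0, 1, 2, so l = 3 is out of range.

Not allowed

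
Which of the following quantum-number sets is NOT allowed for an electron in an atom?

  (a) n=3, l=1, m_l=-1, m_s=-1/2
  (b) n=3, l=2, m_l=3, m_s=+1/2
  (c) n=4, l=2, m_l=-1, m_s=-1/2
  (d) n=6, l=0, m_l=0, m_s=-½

(b) has |m_l| = 3 > l = 2, violating −l ≤ m_l ≤ l.
The remaining sets (a), (c), (d) satisfy all four rules.

(b)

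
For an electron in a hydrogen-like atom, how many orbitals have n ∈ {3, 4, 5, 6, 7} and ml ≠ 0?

110

Treat each shell separately and count matching orbitals:
n=3 → 6; n=4 → 12; n=5 → 20; n=6 → 30; n=7 → 42.
Total orbitals: 6 + 12 + 20 + 30 + 42 = 110.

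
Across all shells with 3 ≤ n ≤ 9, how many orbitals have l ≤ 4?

Count contributing orbitals for each principal shell:
n=3 → 9; n=4 → 16; n=5 → 25; n=6 → 25; n=7 → 25; n=8 → 25; n=9 → 25.
Total orbitals: 9 + 16 + 25 + 25 + 25 + 25 + 25 = 150.

150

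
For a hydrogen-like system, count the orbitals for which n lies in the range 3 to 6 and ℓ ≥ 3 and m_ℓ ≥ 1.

22

Count contributing orbitals for each principal shell:
n=4 → 3; n=5 → 7; n=6 → 12.
Total orbitals: 3 + 7 + 12 = 22.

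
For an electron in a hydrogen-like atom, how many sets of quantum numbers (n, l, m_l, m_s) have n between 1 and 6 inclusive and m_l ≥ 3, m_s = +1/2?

10

Per-shell orbital counts meeting the constraint:
n=4 → 1; n=5 → 3; n=6 → 6.
Orbitals: 1 + 3 + 6 = 10. With m_s fixed to +1/2 there is one state per orbital, so 10 states.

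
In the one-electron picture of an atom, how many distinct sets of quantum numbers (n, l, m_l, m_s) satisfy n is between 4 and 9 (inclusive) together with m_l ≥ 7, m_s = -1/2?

For each n in the range, tally the orbitals obeying m_l ≥ 7:
n=8 → 1; n=9 → 3.
Orbitals: 1 + 3 = 4. With m_s fixed to -1/2 there is one state per orbital, so 4 states.

4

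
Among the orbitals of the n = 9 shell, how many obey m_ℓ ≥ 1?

36

With n = 9 the allowed ℓ are 0, 1, …, 8.
The (ℓ, m_ℓ) pairs meeting m_ℓ ≥ 1 give: ℓ=1 → 1; ℓ=2 → 2; ℓ=3 → 3; ℓ=4 → 4; ℓ=5 → 5; ℓ=6 → 6; ℓ=7 → 7; ℓ=8 → 8.
Total orbitals: 1 + 2 + 3 + 4 + 5 + 6 + 7 + 8 = 36.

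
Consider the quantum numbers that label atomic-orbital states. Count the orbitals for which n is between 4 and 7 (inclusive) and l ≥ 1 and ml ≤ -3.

Treat each shell separately and count matching orbitals:
n=4 → 1; n=5 → 3; n=6 → 6; n=7 → 10.
Total orbitals: 1 + 3 + 6 + 10 = 20.

20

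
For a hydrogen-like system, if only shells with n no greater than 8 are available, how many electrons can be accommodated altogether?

408

Total orbitals = 1² + 2² + 3² + 4² + 5² + 6² + 7² + 8² = 204. Doubling for spin gives 408 electrons.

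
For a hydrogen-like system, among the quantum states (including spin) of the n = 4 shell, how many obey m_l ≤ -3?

Per l-value: l=3 → 1.
Orbitals: 1. Each orbital carries two spin states, so 1 × 2 = 2 states.

2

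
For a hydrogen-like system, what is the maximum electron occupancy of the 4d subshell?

A subshell with l = 2 has 2l+1 = 5 orbitals, each holding 2 electrons (spin ±1/2), so 5 × 2 = 10.

10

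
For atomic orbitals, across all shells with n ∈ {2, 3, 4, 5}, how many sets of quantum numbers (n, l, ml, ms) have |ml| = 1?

Per-shell orbital counts meeting the constraint:
n=2 → 2; n=3 → 4; n=4 → 6; n=5 → 8.
Orbitals: 2 + 4 + 6 + 8 = 20. Including both spin states (ms = ±1/2) gives 2 × 20 = 40 states.

40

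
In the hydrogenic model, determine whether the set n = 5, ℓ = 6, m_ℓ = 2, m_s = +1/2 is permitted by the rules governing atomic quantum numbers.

Invalid

The orbital quantum number must satisfy 0 ≤ ℓ ≤ n−1. With n = 5 the allowed ℓ values are 0, 1, 2, 3, 4, so ℓ = 6 is out of range.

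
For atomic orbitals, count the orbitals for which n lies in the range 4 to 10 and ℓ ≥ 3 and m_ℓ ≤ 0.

168

Work shell by shell — for each n, count the (ℓ, m_ℓ) pairs that satisfy ℓ ≥ 3 and m_ℓ ≤ 0:
n=4 → 4; n=5 → 9; n=6 → 15; n=7 → 22; n=8 → 30; n=9 → 39; n=10 → 49.
Total orbitals: 4 + 9 + 15 + 22 + 30 + 39 + 49 = 168.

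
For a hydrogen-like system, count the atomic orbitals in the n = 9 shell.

The n = 9 shell contains n² = 9² = 81 orbitals.

81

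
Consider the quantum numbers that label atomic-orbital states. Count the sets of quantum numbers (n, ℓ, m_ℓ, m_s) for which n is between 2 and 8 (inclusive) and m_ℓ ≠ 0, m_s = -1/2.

Count contributing orbitals for each principal shell:
n=2 → 2; n=3 → 6; n=4 → 12; n=5 → 20; n=6 → 30; n=7 → 42; n=8 → 56.
Orbitals: 2 + 6 + 12 + 20 + 30 + 42 + 56 = 168. With m_s fixed to -1/2 there is one state per orbital, so 168 states.

168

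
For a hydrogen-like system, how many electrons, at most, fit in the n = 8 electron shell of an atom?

128

A shell holds 2n² electrons: 2 × 8² = 2 × 64 = 128.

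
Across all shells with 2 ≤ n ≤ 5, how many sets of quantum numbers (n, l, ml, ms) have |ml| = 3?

Work shell by shell — for each n, count the (l, ml) pairs that satisfy |ml| = 3:
n=4 → 2; n=5 → 4.
Orbitals: 2 + 4 = 6. Including both spin states (ms = ±1/2) gives 2 × 6 = 12 states.

12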